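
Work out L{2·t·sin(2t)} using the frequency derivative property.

L{sin(2t)} = 2/(s² + 4). By L{t·f(t)} = -F'(s): -d/ds[2/(s² + 4)] = -(2)·(-2s)/(s² + 4)² = 4s/(s² + 4)². Then L{2·t·sin(2t)} = 2·4s/(s² + 4)² = 8s/(s² + 4)²

Final answer: 8s/(s² + 4)²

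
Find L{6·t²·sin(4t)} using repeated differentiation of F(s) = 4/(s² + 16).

F(s) = 4/(s² + 16). F'(s) = -8s/(s² + 16)². F''(s) = -8(16 - 3s²)/(s² + 16)³ = (24s² - 128)/(s² + 16)³. So L{t²·sin(4t)} = (-1)² F''(s) = (24s² - 128)/(s² + 16)³. Then L{6·t²·sin(4t)} = 6·(24s² - 128)/(s² + 16)³ = (144s² - 768)/(s² + 16)³

Final answer: (144s² - 768)/(s² + 16)³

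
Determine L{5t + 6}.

L{5t + 6} = 5·L{t} + 6·L{1} = 5/s² + 6/s

Final answer: 5/s² + 6/s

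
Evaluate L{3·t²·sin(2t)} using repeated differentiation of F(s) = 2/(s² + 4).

F(s) = 2/(s² + 4). F'(s) = -4s/(s² + 4)². F''(s) = -4(4 - 3s²)/(s² + 4)³ = (12s² - 16)/(s² + 4)³. So L{t²·sin(2t)} = (-1)² F''(s) = (12s² - 16)/(s² + 4)³. Then L{3·t²·sin(2t)} = 3·(12s² - 16)/(s² + 4)³ = (36s² - 48)/(s² + 4)³

Final answer: (36s² - 48)/(s² + 4)³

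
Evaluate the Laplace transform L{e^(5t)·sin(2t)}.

L{e^(at)·sin(ωt)} = ω/((s-a)² + ω²), so L{e^(5t)·sin(2t)} = 2/((s-5)² + 4)

Final answer: 2/((s-5)² + 4)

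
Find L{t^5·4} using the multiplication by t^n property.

L{4} = 4/s. d^1/ds^1[1/s] = -1/s². d^2/ds^2[1/s] = 2/s^3. d^3/ds^3[1/s] = -6/s^4. d^4/ds^4[1/s] = 24/s^5. d^5/ds^5[1/s] = -120/s^6. So L{t^5} = (-1)^{5}·-120/s^6 = 120/s^6. Then L{t^5·4} = 4·120/s^6 = 480/s^6

Final answer: 480/s^6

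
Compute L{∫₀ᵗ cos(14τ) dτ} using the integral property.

L{∫₀ᵗ f(τ)dτ} = F(s)/s with F(s) = s/(s² + 196), so the result is (s/(s² + 196))/s = 1/(s² + 196)

Final answer: 1/(s² + 196)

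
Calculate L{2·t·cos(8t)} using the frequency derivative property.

L{cos(8t)} = s/(s² + 64). Derivative: d/ds[s/(s² + 64)] = [(s² + 64) - s·2s]/(s² + 64)² = (64 - s²)/(s² + 64)². So L{t·cos(8t)} = -F'(s) = (s² - 64)/(s² + 64)². Then L{2·t·cos(8t)} = 2·(s² - 64)/(s² + 64)²

Final answer: 2·(s² - 64)/(s² + 64)²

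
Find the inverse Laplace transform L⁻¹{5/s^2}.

L⁻¹{n!/s^(n+1)} = t^n with n=1. So L⁻¹{1/s^2} = t, and L⁻¹{5/s^2} = (5/1)·t = 5·t

Final answer: 5·t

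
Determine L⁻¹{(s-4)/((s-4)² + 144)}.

Using frequency shift: L⁻¹{(s-a)/((s-a)² + b²)} = e^(at)cos(bt). Here a=4, b=12

Final answer: e^(4t)·cos(12t)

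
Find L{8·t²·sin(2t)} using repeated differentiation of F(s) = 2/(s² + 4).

F(s) = 2/(s² + 4). F'(s) = -4s/(s² + 4)². F''(s) = -4(4 - 3s²)/(s² + 4)³ = (12s² - 16)/(s² + 4)³. So L{t²·sin(2t)} = (-1)² F''(s) = (12s² - 16)/(s² + 4)³. Then L{8·t²·sin(2t)} = 8·(12s² - 16)/(s² + 4)³ = (96s² - 128)/(s² + 4)³

Final answer: (96s² - 128)/(s² + 4)³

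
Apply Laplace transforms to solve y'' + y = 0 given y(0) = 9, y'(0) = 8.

L{y''} + 1L{y} = 0. s²Y - 9s - 8 + Y = 0. Y(s² + 1) = 9s + 8. Y = (9s + 8)/(s² + 1). Inverting: y(t) = 9cos(t) + 8sin(t)

Final answer: y(t) = 9cos(t) + 8sin(t)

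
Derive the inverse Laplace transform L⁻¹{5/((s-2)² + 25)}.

Using frequency shift, L⁻¹{5/((s-2)² + 25)} = e^(2t)·sin(5t)

Final answer: e^(2t)·sin(5t)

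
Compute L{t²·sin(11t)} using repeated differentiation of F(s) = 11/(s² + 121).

F(s) = 11/(s² + 121). F'(s) = -22s/(s² + 121)². F''(s) = -22(121 - 3s²)/(s² + 121)³ = (66s² - 2662)/(s² + 121)³. So L{t²·sin(11t)} = (-1)² F''(s) = (66s² - 2662)/(s² + 121)³

Final answer: (66s² - 2662)/(s² + 121)³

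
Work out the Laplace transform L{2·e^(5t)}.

L{e^(at)} = 1/(s-a), so L{e^(5t)} = 1/(s-5). Then L{2·e^(5t)} = 2/(s-5)

Final answer: 2/(s-5)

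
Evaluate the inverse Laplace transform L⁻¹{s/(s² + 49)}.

L⁻¹{s/(s² + 49)} = cos(7t)

Final answer: cos(7t)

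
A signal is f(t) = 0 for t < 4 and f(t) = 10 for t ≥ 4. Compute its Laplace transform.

f(t) = 10·u(t-4). L{u(t-4)} = e^(-4s)/s, so L{f(t)} = 10·e^(-4s)/s

Final answer: 10·e^(-4s)/s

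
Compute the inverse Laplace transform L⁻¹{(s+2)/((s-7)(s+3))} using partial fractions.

Using partial fractions, f(t) = (9e^(7t) + e^(-3t))/10

Final answer: (9e^(7t) + e^(-3t))/10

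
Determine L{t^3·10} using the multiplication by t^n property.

L{10} = 10/s. d^1/ds^1[1/s] = -1/s². d^2/ds^2[1/s] = 2/s^3. d^3/ds^3[1/s] = -6/s^4. So L{t^3} = (-1)^{3}·-6/s^4 = 6/s^4. Then L{t^3·10} = 10·6/s^4 = 60/s^4

Final answer: 60/s^4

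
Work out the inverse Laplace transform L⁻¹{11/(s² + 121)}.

L⁻¹{11/(s² + 121)} = sin(11t)

Final answer: sin(11t)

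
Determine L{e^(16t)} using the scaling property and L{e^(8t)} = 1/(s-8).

Using L{f(at)} = (1/a)F(s/a) with a=2 and f(t) = e^(8t): L{e^(16t)} = (1/2) · 1/((s/2)-8) = (1/2) · 2/(s-16) = 1/(s-16)

Final answer: 1/(s-16)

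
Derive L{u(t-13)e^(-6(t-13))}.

u(t-a)f(t-a) with f(t)=e^(-6t). L{e^(-6t)} = 1/(s+6). By time shift: e^(-13s)/(s+6)

Final answer: e^(-13s)/(s+6)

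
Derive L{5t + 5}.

L{5t + 5} = 5·L{t} + 5·L{1} = 5/s² + 5/s

Final answer: 5/s² + 5/s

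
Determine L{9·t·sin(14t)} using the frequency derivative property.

L{sin(14t)} = 14/(s² + 196). By L{t·f(t)} = -F'(s): -d/ds[14/(s² + 196)] = -(14)·(-2s)/(s² + 196)² = 28s/(s² + 196)². Then L{9·t·sin(14t)} = 9·28s/(s² + 196)² = 252s/(s² + 196)²

Final answer: 252s/(s² + 196)²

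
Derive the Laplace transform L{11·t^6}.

L{t^n} = n!/s^(n+1), so L{t^6} = 720/s^7. Then L{11·t^6} = 11·720/s^7 = 7920/s^7

Final answer: 7920/s^7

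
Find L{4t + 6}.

L{4t + 6} = 4·L{t} + 6·L{1} = 4/s² + 6/s

Final answer: 4/s² + 6/s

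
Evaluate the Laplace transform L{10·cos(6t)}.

L{cos(ωt)} = s/(s² + ω²), so L{cos(6t)} = s/(s² + 36). Then L{10·cos(6t)} = 10·s/(s² + 36) = 10s/(s² + 36)

Final answer: 10s/(s² + 36)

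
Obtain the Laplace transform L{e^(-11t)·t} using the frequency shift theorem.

L{e^(at)·t^n} = n!/(s-a)^(n+1), so L{e^(-11t)·t} = 1/(s+11)^2

Final answer: 1/(s+11)^2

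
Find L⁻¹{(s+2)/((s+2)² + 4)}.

Using frequency shift: L⁻¹{(s-a)/((s-a)² + b²)} = e^(at)cos(bt). Here a=-2, b=2

Final answer: e^(-2t)·cos(2t)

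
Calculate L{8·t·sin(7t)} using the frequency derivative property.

L{sin(7t)} = 7/(s² + 49). By L{t·f(t)} = -F'(s): -d/ds[7/(s² + 49)] = -(7)·(-2s)/(s² + 49)² = 14s/(s² + 49)². Then L{8·t·sin(7t)} = 8·14s/(s² + 49)² = 112s/(s² + 49)²

Final answer: 112s/(s² + 49)²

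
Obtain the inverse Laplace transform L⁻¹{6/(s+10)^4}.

L⁻¹{n!/(s-a)^(n+1)} = t^n·e^(at), so L⁻¹{6/(s+10)^4} = t^3·e^(-10t)

Final answer: t^3·e^(-10t)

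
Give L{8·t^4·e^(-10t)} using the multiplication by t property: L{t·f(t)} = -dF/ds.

Using L{t^n·e^(at)} = n!/(s-a)^(n+1), L{t^4·e^(-10t)} = 24/(s+10)^5, so L{8·t^4·e^(-10t)} = 8·24/(s+10)^5 = 192/(s+10)^5

Final answer: 192/(s+10)^5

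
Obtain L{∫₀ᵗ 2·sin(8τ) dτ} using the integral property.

L{∫₀ᵗ f(τ)dτ} = F(s)/s with F(s) = 16/(s² + 64), so the result is (16/(s² + 64))/s = 16/(s(s² + 64))

Final answer: 16/(s(s² + 64))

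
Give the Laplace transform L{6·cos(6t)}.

L{cos(ωt)} = s/(s² + ω²), so L{cos(6t)} = s/(s² + 36). Then L{6·cos(6t)} = 6·s/(s² + 36) = 6s/(s² + 36)

Final answer: 6s/(s² + 36)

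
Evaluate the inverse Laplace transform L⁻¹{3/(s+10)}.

L⁻¹{1/(s-a)} = e^(at), so L⁻¹{1/(s+10)} = e^(-10t), and L⁻¹{3/(s+10)} = 3·e^(-10t)

Final answer: 3·e^(-10t)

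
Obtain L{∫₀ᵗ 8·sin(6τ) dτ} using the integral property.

L{∫₀ᵗ f(τ)dτ} = F(s)/s with F(s) = 48/(s² + 36), so the result is (48/(s² + 36))/s = 48/(s(s² + 36))

Final answer: 48/(s(s² + 36))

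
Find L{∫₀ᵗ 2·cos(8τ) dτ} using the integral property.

L{∫₀ᵗ f(τ)dτ} = F(s)/s with F(s) = 2s/(s² + 64), so the result is (2s/(s² + 64))/s = 2/(s² + 64)

Final answer: 2/(s² + 64)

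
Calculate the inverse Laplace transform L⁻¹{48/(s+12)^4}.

L⁻¹{n!/(s-a)^(n+1)} = t^n·e^(at) with n=3, a=-12. So L⁻¹{6/(s+12)^4} = t^3·e^(-12t), and L⁻¹{48/(s+12)^4} = (48/6)·t^3·e^(-12t) = 8·t^3·e^(-12t)

Final answer: 8·t^3·e^(-12t)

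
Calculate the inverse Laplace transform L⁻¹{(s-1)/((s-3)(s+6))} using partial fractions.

Using partial fractions, f(t) = (2e^(3t) + 7e^(-6t))/9

Final answer: (2e^(3t) + 7e^(-6t))/9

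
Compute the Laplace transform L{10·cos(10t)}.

L{cos(ωt)} = s/(s² + ω²), so L{cos(10t)} = s/(s² + 100). Then L{10·cos(10t)} = 10·s/(s² + 100) = 10s/(s² + 100)

Final answer: 10s/(s² + 100)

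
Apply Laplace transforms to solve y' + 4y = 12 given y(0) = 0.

sY + 4Y = 12/s. Y = 12/(s(s+4)). Partial fractions: Y = 3/s - 3/(s+4)

Final answer: y(t) = 3(1 - e^(-4t))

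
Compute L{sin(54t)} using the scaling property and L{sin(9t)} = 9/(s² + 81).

Using L{f(at)} = (1/a)F(s/a) with a=6: L{sin(54t)} = (1/6) · 9/((s/6)² + 81) = (1/6) · 9·36/(s² + 2916) = 54/(s² + 2916)

Final answer: 54/(s² + 2916)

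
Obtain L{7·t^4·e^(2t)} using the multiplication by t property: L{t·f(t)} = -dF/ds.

Using L{t^n·e^(at)} = n!/(s-a)^(n+1), L{t^4·e^(2t)} = 24/(s-2)^5, so L{7·t^4·e^(2t)} = 7·24/(s-2)^5 = 168/(s-2)^5

Final answer: 168/(s-2)^5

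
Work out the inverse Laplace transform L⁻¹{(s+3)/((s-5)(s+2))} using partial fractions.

Using partial fractions, f(t) = (8e^(5t) - e^(-2t))/7

Final answer: (8e^(5t) - e^(-2t))/7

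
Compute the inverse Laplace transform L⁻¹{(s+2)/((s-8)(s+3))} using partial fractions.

Using partial fractions, f(t) = (10e^(8t) + e^(-3t))/11

Final answer: (10e^(8t) + e^(-3t))/11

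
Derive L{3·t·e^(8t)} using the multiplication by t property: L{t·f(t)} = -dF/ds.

Using L{t^n·e^(at)} = n!/(s-a)^(n+1), L{t·e^(8t)} = 1/(s-8)^2, so L{3·t·e^(8t)} = 3·1/(s-8)^2 = 3/(s-8)^2

Final answer: 3/(s-8)^2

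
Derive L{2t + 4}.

L{2t + 4} = 2·L{t} + 4·L{1} = 2/s² + 4/s

Final answer: 2/s² + 4/s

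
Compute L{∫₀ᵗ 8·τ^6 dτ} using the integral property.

L{∫₀ᵗ f(τ)dτ} = F(s)/s with f(t) = 8t^6. F(s) = 5760/s^7, so L{∫₀ᵗ 8·τ^6 dτ} = (5760/s^7)/s = 5760/s^8. (Check: ∫₀ᵗ 8·τ^6 dτ = 8t^7/7.)

Final answer: 5760/s^8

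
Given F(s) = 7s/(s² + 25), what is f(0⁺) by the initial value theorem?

f(0⁺) = lim_{s→∞} s·7s/(s² + 25) = lim_{s→∞} 7s²/(s² + 25) = 7

Final answer: 7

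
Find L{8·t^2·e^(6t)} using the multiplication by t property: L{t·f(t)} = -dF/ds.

Using L{t^n·e^(at)} = n!/(s-a)^(n+1), L{t^2·e^(6t)} = 2/(s-6)^3, so L{8·t^2·e^(6t)} = 8·2/(s-6)^3 = 16/(s-6)^3

Final answer: 16/(s-6)^3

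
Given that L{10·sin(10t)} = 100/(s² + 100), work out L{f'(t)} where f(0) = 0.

L{f'(t)} = s·F(s) - f(0) = s·100/(s² + 100) - 0 = 100s/(s² + 100)

Final answer: 100s/(s² + 100)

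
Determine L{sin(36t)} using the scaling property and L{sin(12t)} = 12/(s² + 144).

Using L{f(at)} = (1/a)F(s/a) with a=3: L{sin(36t)} = (1/3) · 12/((s/3)² + 144) = (1/3) · 12·9/(s² + 1296) = 36/(s² + 1296)

Final answer: 36/(s² + 1296)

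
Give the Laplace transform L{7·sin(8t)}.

L{sin(ωt)} = ω/(s² + ω²), so L{sin(8t)} = 8/(s² + 64). Then L{7·sin(8t)} = 7·8/(s² + 64) = 56/(s² + 64)

Final answer: 56/(s² + 64)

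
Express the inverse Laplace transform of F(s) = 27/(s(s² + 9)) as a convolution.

27/(s(s² + 9)) = (1/s)·(27/(s² + 9)) = L{1}·L{9·sin(3t)}. So f(t) = 1*(9·sin(3t)) = ∫₀ᵗ 9·sin(3τ) dτ

Final answer: ∫₀ᵗ 9·sin(3τ) dτ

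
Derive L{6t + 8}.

L{6t + 8} = 6·L{t} + 8·L{1} = 6/s² + 8/s

Final answer: 6/s² + 8/s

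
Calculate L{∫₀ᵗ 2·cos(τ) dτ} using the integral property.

L{∫₀ᵗ f(τ)dτ} = F(s)/s with F(s) = 2s/(s² + 1), so the result is (2s/(s² + 1))/s = 2/(s² + 1)

Final answer: 2/(s² + 1)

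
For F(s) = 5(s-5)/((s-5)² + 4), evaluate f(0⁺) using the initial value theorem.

f(0⁺) = lim_{s→∞} sF(s) = lim_{s→∞} 5s(s-5)/((s-5)² + 4) = 5

Final answer: 5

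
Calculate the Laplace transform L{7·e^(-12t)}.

L{e^(at)} = 1/(s-a), so L{e^(-12t)} = 1/(s+12). Then L{7·e^(-12t)} = 7/(s+12)

Final answer: 7/(s+12)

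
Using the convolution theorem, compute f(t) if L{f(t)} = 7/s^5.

7/s^5 = (7/s)·(1/s^4) = L{7}·L{t^3/6}. By convolution, f(t) = 7*t^3/6 = ∫₀ᵗ 7·τ^3/6 dτ = 7·t^4/24

Final answer: 7·t^4/24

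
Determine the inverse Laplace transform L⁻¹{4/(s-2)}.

L⁻¹{1/(s-a)} = e^(at), so L⁻¹{1/(s-2)} = e^(2t), and L⁻¹{4/(s-2)} = 4·e^(2t)

Final answer: 4·e^(2t)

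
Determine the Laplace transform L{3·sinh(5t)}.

L{sinh(ωt)} = ω/(s² - ω²), so L{sinh(5t)} = 5/(s² - 25). Then L{3·sinh(5t)} = 3·5/(s² - 25) = 15/(s² - 25)

Final answer: 15/(s² - 25)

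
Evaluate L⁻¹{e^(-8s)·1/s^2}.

L⁻¹{1/s^2} = t. By the time shift theorem, L⁻¹{e^(-as)F(s)} = u(t-a)f(t-a) with a=8, so L⁻¹{e^(-8s)·1/s^2} = u(t-8)·(t-8)

Final answer: u(t-8)·(t-8)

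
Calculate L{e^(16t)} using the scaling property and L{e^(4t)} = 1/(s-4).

Using L{f(at)} = (1/a)F(s/a) with a=4 and f(t) = e^(4t): L{e^(16t)} = (1/4) · 1/((s/4)-4) = (1/4) · 4/(s-16) = 1/(s-16)

Final answer: 1/(s-16)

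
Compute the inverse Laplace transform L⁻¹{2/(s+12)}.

L⁻¹{1/(s-a)} = e^(at), so L⁻¹{1/(s+12)} = e^(-12t), and L⁻¹{2/(s+12)} = 2·e^(-12t)

Final answer: 2·e^(-12t)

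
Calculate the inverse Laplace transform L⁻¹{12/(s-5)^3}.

L⁻¹{n!/(s-a)^(n+1)} = t^n·e^(at) with n=2, a=5. So L⁻¹{2/(s-5)^3} = t^2·e^(5t), and L⁻¹{12/(s-5)^3} = (12/2)·t^2·e^(5t) = 6·t^2·e^(5t)

Final answer: 6·t^2·e^(5t)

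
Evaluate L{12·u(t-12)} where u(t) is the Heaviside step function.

L{u(t-a)} = e^(-as)/s. Here a=12, so L{u(t-12)} = e^(-12s)/s, and L{12·u(t-12)} = 12·e^(-12s)/s

Final answer: 12·e^(-12s)/s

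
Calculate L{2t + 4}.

L{2t + 4} = 2·L{t} + 4·L{1} = 2/s² + 4/s

Final answer: 2/s² + 4/s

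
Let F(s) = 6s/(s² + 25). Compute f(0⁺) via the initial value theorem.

f(0⁺) = lim_{s→∞} s·6s/(s² + 25) = lim_{s→∞} 6s²/(s² + 25) = 6

Final answer: 6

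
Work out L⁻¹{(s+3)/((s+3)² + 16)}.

Using frequency shift: L⁻¹{(s-a)/((s-a)² + b²)} = e^(at)cos(bt). Here a=-3, b=4

Final answer: e^(-3t)·cos(4t)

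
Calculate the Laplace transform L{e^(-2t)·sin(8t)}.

L{e^(at)·sin(ωt)} = ω/((s-a)² + ω²), so L{e^(-2t)·sin(8t)} = 8/((s+2)² + 64)

Final answer: 8/((s+2)² + 64)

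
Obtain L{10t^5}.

L{t^n} = n!/s^(n+1). So L{10t^5} = 10·5!/s^6 = 1200/s^6

Final answer: 1200/s^6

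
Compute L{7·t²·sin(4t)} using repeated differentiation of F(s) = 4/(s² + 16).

F(s) = 4/(s² + 16). F'(s) = -8s/(s² + 16)². F''(s) = -8(16 - 3s²)/(s² + 16)³ = (24s² - 128)/(s² + 16)³. So L{t²·sin(4t)} = (-1)² F''(s) = (24s² - 128)/(s² + 16)³. Then L{7·t²·sin(4t)} = 7·(24s² - 128)/(s² + 16)³ = (168s² - 896)/(s² + 16)³

Final answer: (168s² - 896)/(s² + 16)³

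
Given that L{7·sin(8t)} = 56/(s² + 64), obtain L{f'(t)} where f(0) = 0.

L{f'(t)} = s·F(s) - f(0) = s·56/(s² + 64) - 0 = 56s/(s² + 64)

Final answer: 56s/(s² + 64)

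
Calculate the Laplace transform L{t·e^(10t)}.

L{t^n·e^(at)} = n!/(s-a)^(n+1), so L{t·e^(10t)} = 1/(s-10)^2

Final answer: 1/(s-10)^2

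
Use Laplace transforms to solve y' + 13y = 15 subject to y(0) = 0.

sY + 13Y = 15/s. Y = 15/(s(s+13)). Partial fractions: Y = 15/13/s - 15/13/(s+13)

Final answer: y(t) = 15/13(1 - e^(-13t))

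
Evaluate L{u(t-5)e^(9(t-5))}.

u(t-a)f(t-a) with f(t)=e^(9t). L{e^(9t)} = 1/(s-9). By time shift: e^(-5s)/(s-9)

Final answer: e^(-5s)/(s-9)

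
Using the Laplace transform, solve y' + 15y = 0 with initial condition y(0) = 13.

L{y'} + 15L{y} = 0. sY - 13 + 15Y = 0. Y(s+15) = 13. Y = 13/(s+15)

Final answer: y(t) = 13e^(-15t)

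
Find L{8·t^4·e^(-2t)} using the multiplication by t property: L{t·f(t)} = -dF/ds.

Using L{t^n·e^(at)} = n!/(s-a)^(n+1), L{t^4·e^(-2t)} = 24/(s+2)^5, so L{8·t^4·e^(-2t)} = 8·24/(s+2)^5 = 192/(s+2)^5

Final answer: 192/(s+2)^5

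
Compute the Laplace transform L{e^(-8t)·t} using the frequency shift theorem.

L{e^(at)·t^n} = n!/(s-a)^(n+1), so L{e^(-8t)·t} = 1/(s+8)^2

Final answer: 1/(s+8)^2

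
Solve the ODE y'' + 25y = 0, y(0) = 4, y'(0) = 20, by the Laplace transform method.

L{y''} + 25L{y} = 0. s²Y - 4s - 20 + 25Y = 0. Y(s² + 25) = 4s + 20. Y = (4s + 20)/(s² + 25). Inverting: y(t) = 4cos(5t) + 4sin(5t)

Final answer: y(t) = 4cos(5t) + 4sin(5t)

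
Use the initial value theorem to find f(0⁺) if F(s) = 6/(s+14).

f(0⁺) = lim_{s→∞} s·6/(s+14) = lim_{s→∞} 6s/(s+14) = 6

Final answer: 6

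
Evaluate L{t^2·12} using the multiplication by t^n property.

L{12} = 12/s. d^1/ds^1[1/s] = -1/s². d^2/ds^2[1/s] = 2/s^3. So L{t^2} = (-1)^{2}·2/s^3 = 2/s^3. Then L{t^2·12} = 12·2/s^3 = 24/s^3

Final answer: 24/s^3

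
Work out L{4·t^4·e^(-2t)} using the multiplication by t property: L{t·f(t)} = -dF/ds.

Using L{t^n·e^(at)} = n!/(s-a)^(n+1), L{t^4·e^(-2t)} = 24/(s+2)^5, so L{4·t^4·e^(-2t)} = 4·24/(s+2)^5 = 96/(s+2)^5

Final answer: 96/(s+2)^5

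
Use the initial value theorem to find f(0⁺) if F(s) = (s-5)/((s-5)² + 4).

f(0⁺) = lim_{s→∞} sF(s) = lim_{s→∞} s(s-5)/((s-5)² + 4) = 1

Final answer: 1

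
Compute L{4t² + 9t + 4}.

L{4t² + 9t + 4} = 4·2/s³ + 9/s² + 4/s = 8/s³ + 9/s² + 4/s

Final answer: 8/s³ + 9/s² + 4/s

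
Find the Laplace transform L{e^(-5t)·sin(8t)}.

L{e^(at)·sin(ωt)} = ω/((s-a)² + ω²), so L{e^(-5t)·sin(8t)} = 8/((s+5)² + 64)

Final answer: 8/((s+5)² + 64)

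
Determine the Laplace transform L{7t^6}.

L{7t^6} = 7 · L{t^6} = 7 · 720/s^7 = 5040/s^7

Final answer: 5040/s^7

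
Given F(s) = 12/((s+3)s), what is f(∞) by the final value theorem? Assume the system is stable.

f(∞) = lim_{s→0} sF(s) = lim_{s→0} 12/(s+3) = 4

Final answer: 4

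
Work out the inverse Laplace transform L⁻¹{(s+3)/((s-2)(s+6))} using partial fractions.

Using partial fractions, f(t) = (5e^(2t) + 3e^(-6t))/8

Final answer: (5e^(2t) + 3e^(-6t))/8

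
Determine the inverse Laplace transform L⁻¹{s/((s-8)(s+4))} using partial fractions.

Using partial fractions, f(t) = (8e^(8t) + 4e^(-4t))/12

Final answer: (8e^(8t) + 4e^(-4t))/12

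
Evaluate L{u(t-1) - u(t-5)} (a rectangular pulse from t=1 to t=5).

L{u(t-a)} = e^(-as)/s. L{u(t-1) - u(t-5)} = (e^(-s) - e^(-5s))/s

Final answer: (e^(-s) - e^(-5s))/s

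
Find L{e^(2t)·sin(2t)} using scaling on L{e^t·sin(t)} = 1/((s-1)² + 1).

Scaling with a=2: L{e^(2t)·sin(2t)} = (1/2) · 1/((s/2-1)² + 1). Simplifying: 2/((s-2)² + 4)

Final answer: 2/((s-2)² + 4)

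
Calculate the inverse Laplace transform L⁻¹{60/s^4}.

L⁻¹{n!/s^(n+1)} = t^n with n=3. So L⁻¹{6/s^4} = t^3, and L⁻¹{60/s^4} = (60/6)·t^3 = 10·t^3

Final answer: 10·t^3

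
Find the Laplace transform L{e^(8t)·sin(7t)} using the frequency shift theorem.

Frequency shift: L{e^(at)f(t)} = F(s-a). L{e^(8t)·sin(7t)} = 7/((s-8)² + 49)

Final answer: 7/((s-8)² + 49)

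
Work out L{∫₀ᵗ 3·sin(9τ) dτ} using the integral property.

L{∫₀ᵗ f(τ)dτ} = F(s)/s with F(s) = 27/(s² + 81), so the result is (27/(s² + 81))/s = 27/(s(s² + 81))

Final answer: 27/(s(s² + 81))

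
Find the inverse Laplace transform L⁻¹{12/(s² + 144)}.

L⁻¹{12/(s² + 144)} = sin(12t)

Final answer: sin(12t)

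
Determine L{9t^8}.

L{t^n} = n!/s^(n+1). So L{9t^8} = 9·8!/s^9 = 362880/s^9

Final answer: 362880/s^9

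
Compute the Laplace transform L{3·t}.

L{t^n} = n!/s^(n+1), so L{t} = 1/s^2. Then L{3·t} = 3·1/s^2 = 3/s^2

Final answer: 3/s^2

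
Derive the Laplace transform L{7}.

L{7} = 7 · L{1} = 7/s

Final answer: 7/s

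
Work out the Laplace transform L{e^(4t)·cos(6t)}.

L{e^(at)·cos(ωt)} = (s-a)/((s-a)² + ω²), so L{e^(4t)·cos(6t)} = (s-4)/((s-4)² + 36)

Final answer: (s-4)/((s-4)² + 36)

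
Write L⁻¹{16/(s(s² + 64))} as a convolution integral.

16/(s(s² + 64)) = (1/s)·(16/(s² + 64)) = L{1}·L{2·sin(8t)}. So f(t) = 1*(2·sin(8t)) = ∫₀ᵗ 2·sin(8τ) dτ

Final answer: ∫₀ᵗ 2·sin(8τ) dτ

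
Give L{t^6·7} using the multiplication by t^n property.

L{7} = 7/s. d^1/ds^1[1/s] = -1/s². d^2/ds^2[1/s] = 2/s^3. d^3/ds^3[1/s] = -6/s^4. d^4/ds^4[1/s] = 24/s^5. d^5/ds^5[1/s] = -120/s^6. d^6/ds^6[1/s] = 720/s^7. So L{t^6} = (-1)^{6}·720/s^7 = 720/s^7. Then L{t^6·7} = 7·720/s^7 = 5040/s^7

Final answer: 5040/s^7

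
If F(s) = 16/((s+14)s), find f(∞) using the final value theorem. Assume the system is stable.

f(∞) = lim_{s→0} sF(s) = lim_{s→0} 16/(s+14) = 8/7

Final answer: 8/7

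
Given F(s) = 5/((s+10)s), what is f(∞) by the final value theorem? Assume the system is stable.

f(∞) = lim_{s→0} sF(s) = lim_{s→0} 5/(s+10) = 1/2

Final answer: 1/2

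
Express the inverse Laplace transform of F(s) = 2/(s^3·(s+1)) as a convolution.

2/(s^3·(s+1)) = (2/s^3)·(1/(s+1)) = L{t^2}·L{e^(-t)}. So f(t) = t^2*e^(-t) = ∫₀ᵗ τ^2·e^(-(t-τ)) dτ

Final answer: ∫₀ᵗ τ^2·e^(-(t-τ)) dτ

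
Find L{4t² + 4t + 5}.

L{4t² + 4t + 5} = 4·2/s³ + 4/s² + 5/s = 8/s³ + 4/s² + 5/s

Final answer: 8/s³ + 4/s² + 5/s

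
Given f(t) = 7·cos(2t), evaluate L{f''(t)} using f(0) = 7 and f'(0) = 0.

F(s) = 7s/(s² + 4). L{f''(t)} = s²F(s) - sf(0) - f'(0) = 7s³/(s² + 4) - 7s = (7s³ - 7s(s² + 4))/(s² + 4) = -28s/(s² + 4)

Final answer: -28s/(s² + 4)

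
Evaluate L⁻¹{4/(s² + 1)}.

This is the form c·a/(s² + a²) with a = 1, c = 4. L⁻¹ = 4·sin(t)

Final answer: 4·sin(t)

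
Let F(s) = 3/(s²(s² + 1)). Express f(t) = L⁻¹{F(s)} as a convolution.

3/(s²(s² + 1)) = (1/s²)·(3/(s² + 1)) = L{t}·L{3·sin(t)}. So f(t) = t*(3·sin(t)) = ∫₀ᵗ 3τ·sin((t-τ)) dτ

Final answer: ∫₀ᵗ 3τ·sin((t-τ)) dτ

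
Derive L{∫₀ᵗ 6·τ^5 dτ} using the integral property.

L{∫₀ᵗ f(τ)dτ} = F(s)/s with f(t) = 6t^5. F(s) = 720/s^6, so L{∫₀ᵗ 6·τ^5 dτ} = (720/s^6)/s = 720/s^7. (Check: ∫₀ᵗ 6·τ^5 dτ = 6t^6/6.)

Final answer: 720/s^7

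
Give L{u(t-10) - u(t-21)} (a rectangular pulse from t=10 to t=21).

L{u(t-a)} = e^(-as)/s. L{u(t-10) - u(t-21)} = (e^(-10s) - e^(-21s))/s

Final answer: (e^(-10s) - e^(-21s))/s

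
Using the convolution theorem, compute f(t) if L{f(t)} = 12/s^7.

12/s^7 = (12/s)·(1/s^6) = L{12}·L{t^5/120}. By convolution, f(t) = 12*t^5/120 = ∫₀ᵗ 12·τ^5/120 dτ = 12·t^6/720

Final answer: 12·t^6/720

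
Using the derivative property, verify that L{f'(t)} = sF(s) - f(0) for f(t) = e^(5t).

f'(t) = 5e^(5t). Direct: L{f'(t)} = 5/(s-5). Property: s·1/(s-5) - 1 = (s - (s-5))/(s-5) = 5/(s-5). ✓

Final answer: 5/(s-5)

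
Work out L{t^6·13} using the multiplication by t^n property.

L{13} = 13/s. d^1/ds^1[1/s] = -1/s². d^2/ds^2[1/s] = 2/s^3. d^3/ds^3[1/s] = -6/s^4. d^4/ds^4[1/s] = 24/s^5. d^5/ds^5[1/s] = -120/s^6. d^6/ds^6[1/s] = 720/s^7. So L{t^6} = (-1)^{6}·720/s^7 = 720/s^7. Then L{t^6·13} = 13·720/s^7 = 9360/s^7

Final answer: 9360/s^7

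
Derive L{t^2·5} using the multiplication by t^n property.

L{5} = 5/s. d^1/ds^1[1/s] = -1/s². d^2/ds^2[1/s] = 2/s^3. So L{t^2} = (-1)^{2}·2/s^3 = 2/s^3. Then L{t^2·5} = 5·2/s^3 = 10/s^3

Final answer: 10/s^3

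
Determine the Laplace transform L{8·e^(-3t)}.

L{e^(at)} = 1/(s-a), so L{e^(-3t)} = 1/(s+3). Then L{8·e^(-3t)} = 8/(s+3)

Final answer: 8/(s+3)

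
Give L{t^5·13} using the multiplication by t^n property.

L{13} = 13/s. d^1/ds^1[1/s] = -1/s². d^2/ds^2[1/s] = 2/s^3. d^3/ds^3[1/s] = -6/s^4. d^4/ds^4[1/s] = 24/s^5. d^5/ds^5[1/s] = -120/s^6. So L{t^5} = (-1)^{5}·-120/s^6 = 120/s^6. Then L{t^5·13} = 13·120/s^6 = 1560/s^6

Final answer: 1560/s^6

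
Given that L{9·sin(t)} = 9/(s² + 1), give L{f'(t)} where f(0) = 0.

L{f'(t)} = s·F(s) - f(0) = s·9/(s² + 1) - 0 = 9s/(s² + 1)

Final answer: 9s/(s² + 1)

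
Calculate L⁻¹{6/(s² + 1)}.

This is the form c·a/(s² + a²) with a = 1, c = 6. L⁻¹ = 6·sin(t)

Final answer: 6·sin(t)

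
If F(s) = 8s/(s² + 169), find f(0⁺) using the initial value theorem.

f(0⁺) = lim_{s→∞} s·8s/(s² + 169) = lim_{s→∞} 8s²/(s² + 169) = 8

Final answer: 8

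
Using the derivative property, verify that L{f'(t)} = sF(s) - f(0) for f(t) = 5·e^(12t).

f'(t) = 60e^(12t). Direct: L{f'(t)} = 60/(s-12). Property: s·5/(s-12) - 5 = (5s - 5(s-12))/(s-12) = 60/(s-12). ✓

Final answer: 60/(s-12)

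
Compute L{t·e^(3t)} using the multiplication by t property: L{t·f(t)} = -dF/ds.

Using L{t^n·e^(at)} = n!/(s-a)^(n+1), L{t·e^(3t)} = 1/(s-3)^2

Final answer: 1/(s-3)^2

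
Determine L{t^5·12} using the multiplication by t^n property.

L{12} = 12/s. d^1/ds^1[1/s] = -1/s². d^2/ds^2[1/s] = 2/s^3. d^3/ds^3[1/s] = -6/s^4. d^4/ds^4[1/s] = 24/s^5. d^5/ds^5[1/s] = -120/s^6. So L{t^5} = (-1)^{5}·-120/s^6 = 120/s^6. Then L{t^5·12} = 12·120/s^6 = 1440/s^6

Final answer: 1440/s^6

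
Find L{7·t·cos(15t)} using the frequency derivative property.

L{cos(15t)} = s/(s² + 225). Derivative: d/ds[s/(s² + 225)] = [(s² + 225) - s·2s]/(s² + 225)² = (225 - s²)/(s² + 225)². So L{t·cos(15t)} = -F'(s) = (s² - 225)/(s² + 225)². Then L{7·t·cos(15t)} = 7·(s² - 225)/(s² + 225)²

Final answer: 7·(s² - 225)/(s² + 225)²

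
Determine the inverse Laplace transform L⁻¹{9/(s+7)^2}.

L⁻¹{n!/(s-a)^(n+1)} = t^n·e^(at) with n=1, a=-7. So L⁻¹{1/(s+7)^2} = t·e^(-7t), and L⁻¹{9/(s+7)^2} = (9/1)·t·e^(-7t) = 9·t·e^(-7t)

Final answer: 9·t·e^(-7t)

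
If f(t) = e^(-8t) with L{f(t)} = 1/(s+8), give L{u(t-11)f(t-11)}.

Time shift theorem: L{u(t-a)f(t-a)} = e^(-as)F(s). Here a=11, F(s) = 1/(s+8), so L{u(t-11)f(t-11)} = e^(-11s)·1/(s+8)

Final answer: e^(-11s)·1/(s+8)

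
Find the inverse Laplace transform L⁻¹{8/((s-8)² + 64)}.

Using frequency shift, L⁻¹{8/((s-8)² + 64)} = e^(8t)·sin(8t)

Final answer: e^(8t)·sin(8t)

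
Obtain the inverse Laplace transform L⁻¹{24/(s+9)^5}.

L⁻¹{n!/(s-a)^(n+1)} = t^n·e^(at), so L⁻¹{24/(s+9)^5} = t^4·e^(-9t)

Final answer: t^4·e^(-9t)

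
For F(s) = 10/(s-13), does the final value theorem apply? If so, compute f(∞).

sF(s) = 10s/(s-13) has a pole at s = 13 in the right half-plane. Theorem does NOT apply (unstable system; f(t) = 10·e^(13t) grows without bound).

Final answer: Not applicable (unstable)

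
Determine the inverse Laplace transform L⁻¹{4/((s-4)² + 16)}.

Using frequency shift, L⁻¹{4/((s-4)² + 16)} = e^(4t)·sin(4t)

Final answer: e^(4t)·sin(4t)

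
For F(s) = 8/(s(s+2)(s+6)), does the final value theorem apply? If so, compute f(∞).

Poles of sF(s) = 8/((s+2)(s+6)) are at s = -2 and s = -6, both in the left half-plane. Theorem applies. f(∞) = lim_{s→0} sF(s) = 8/(2·6) = 2/3

Final answer: 2/3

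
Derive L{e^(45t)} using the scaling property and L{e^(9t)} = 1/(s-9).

Using L{f(at)} = (1/a)F(s/a) with a=5 and f(t) = e^(9t): L{e^(45t)} = (1/5) · 1/((s/5)-9) = (1/5) · 5/(s-45) = 1/(s-45)

Final answer: 1/(s-45)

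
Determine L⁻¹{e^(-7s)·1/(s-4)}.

L⁻¹{1/(s-4)} = e^(4t). By the time shift theorem, L⁻¹{e^(-as)F(s)} = u(t-a)f(t-a) with a=7, so L⁻¹{e^(-7s)·1/(s-4)} = u(t-7)·e^(4(t-7))

Final answer: u(t-7)·e^(4(t-7))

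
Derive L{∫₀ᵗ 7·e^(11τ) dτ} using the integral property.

L{∫₀ᵗ f(τ)dτ} = F(s)/s with F(s) = 7/(s-11), so L{∫₀ᵗ 7·e^(11τ) dτ} = 7/(s(s-11))

Final answer: 7/(s(s-11))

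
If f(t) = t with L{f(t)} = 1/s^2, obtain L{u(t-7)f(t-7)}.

Time shift theorem: L{u(t-a)f(t-a)} = e^(-as)F(s). Here a=7, F(s) = 1/s^2, so L{u(t-7)f(t-7)} = e^(-7s)·1/s^2

Final answer: e^(-7s)·1/s^2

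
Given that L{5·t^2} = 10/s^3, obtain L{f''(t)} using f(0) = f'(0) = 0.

L{f''(t)} = s²F(s) - sf(0) - f'(0) = s²·10/s^3 - 0 - 0 = 10/s

Final answer: 10/s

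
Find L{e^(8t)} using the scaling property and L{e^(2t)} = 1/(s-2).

Using L{f(at)} = (1/a)F(s/a) with a=4 and f(t) = e^(2t): L{e^(8t)} = (1/4) · 1/((s/4)-2) = (1/4) · 4/(s-8) = 1/(s-8)

Final answer: 1/(s-8)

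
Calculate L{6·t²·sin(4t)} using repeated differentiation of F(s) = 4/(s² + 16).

F(s) = 4/(s² + 16). F'(s) = -8s/(s² + 16)². F''(s) = -8(16 - 3s²)/(s² + 16)³ = (24s² - 128)/(s² + 16)³. So L{t²·sin(4t)} = (-1)² F''(s) = (24s² - 128)/(s² + 16)³. Then L{6·t²·sin(4t)} = 6·(24s² - 128)/(s² + 16)³ = (144s² - 768)/(s² + 16)³

Final answer: (144s² - 768)/(s² + 16)³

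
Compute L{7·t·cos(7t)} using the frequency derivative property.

L{cos(7t)} = s/(s² + 49). Derivative: d/ds[s/(s² + 49)] = [(s² + 49) - s·2s]/(s² + 49)² = (49 - s²)/(s² + 49)². So L{t·cos(7t)} = -F'(s) = (s² - 49)/(s² + 49)². Then L{7·t·cos(7t)} = 7·(s² - 49)/(s² + 49)²

Final answer: 7·(s² - 49)/(s² + 49)²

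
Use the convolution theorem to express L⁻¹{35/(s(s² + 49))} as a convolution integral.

35/(s(s² + 49)) = (1/s)·(35/(s² + 49)) = L{1}·L{5·sin(7t)}. So f(t) = 1*(5·sin(7t)) = ∫₀ᵗ 5·sin(7τ) dτ

Final answer: ∫₀ᵗ 5·sin(7τ) dτ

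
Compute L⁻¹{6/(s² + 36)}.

This is the form c·a/(s² + a²) with a = 6. L⁻¹ = sin(6t)

Final answer: sin(6t)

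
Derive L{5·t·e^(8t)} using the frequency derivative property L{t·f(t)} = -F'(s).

L{e^(8t)} = 1/(s-8). By frequency derivative: L{t·e^(8t)} = -d/ds[1/(s-8)] = -(-1)/(s-8)² = 1/(s-8)². Then L{5·t·e^(8t)} = 5·1/(s-8)² = 5/(s-8)²

Final answer: 5/(s-8)²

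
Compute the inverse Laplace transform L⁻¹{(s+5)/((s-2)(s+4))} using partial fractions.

Using partial fractions, f(t) = (7e^(2t) - e^(-4t))/6

Final answer: (7e^(2t) - e^(-4t))/6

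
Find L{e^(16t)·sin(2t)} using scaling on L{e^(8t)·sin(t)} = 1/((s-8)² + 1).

Scaling with a=2: L{e^(16t)·sin(2t)} = (1/2) · 1/((s/2-8)² + 1). Simplifying: 2/((s-16)² + 4)

Final answer: 2/((s-16)² + 4)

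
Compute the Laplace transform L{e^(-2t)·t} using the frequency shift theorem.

L{e^(at)·t^n} = n!/(s-a)^(n+1), so L{e^(-2t)·t} = 1/(s+2)^2

Final answer: 1/(s+2)^2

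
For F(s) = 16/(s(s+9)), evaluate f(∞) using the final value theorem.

f(∞) = lim_{s→0} s·16/(s(s+9)) = lim_{s→0} 16/(s+9) = 16/9 = 16/9

Final answer: 16/9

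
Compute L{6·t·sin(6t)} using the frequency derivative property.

L{sin(6t)} = 6/(s² + 36). By L{t·f(t)} = -F'(s): -d/ds[6/(s² + 36)] = -(6)·(-2s)/(s² + 36)² = 12s/(s² + 36)². Then L{6·t·sin(6t)} = 6·12s/(s² + 36)² = 72s/(s² + 36)²

Final answer: 72s/(s² + 36)²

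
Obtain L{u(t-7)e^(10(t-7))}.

u(t-a)f(t-a) with f(t)=e^(10t). L{e^(10t)} = 1/(s-10). By time shift: e^(-7s)/(s-10)

Final answer: e^(-7s)/(s-10)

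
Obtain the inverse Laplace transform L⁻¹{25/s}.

L⁻¹{c/s} = c, so L⁻¹{25/s} = 25

Final answer: 25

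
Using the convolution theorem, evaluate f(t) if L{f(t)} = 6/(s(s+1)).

6/(s(s+1)) = (6/s)·(1/(s+1)) = L{6}·L{e^(-t)}. By convolution, f(t) = 6*e^(-t) = ∫₀ᵗ 6·e^(-τ) dτ = 6·(1 - e^(-t))/1

Final answer: 6·(1 - e^(-t))/1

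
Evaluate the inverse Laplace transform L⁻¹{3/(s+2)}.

L⁻¹{1/(s-a)} = e^(at), so L⁻¹{1/(s+2)} = e^(-2t), and L⁻¹{3/(s+2)} = 3·e^(-2t)

Final answer: 3·e^(-2t)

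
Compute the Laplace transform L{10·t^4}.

L{t^n} = n!/s^(n+1), so L{t^4} = 24/s^5. Then L{10·t^4} = 10·24/s^5 = 240/s^5

Final answer: 240/s^5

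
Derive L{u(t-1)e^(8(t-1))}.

u(t-a)f(t-a) with f(t)=e^(8t). L{e^(8t)} = 1/(s-8). By time shift: e^(-s)/(s-8)

Final answer: e^(-s)/(s-8)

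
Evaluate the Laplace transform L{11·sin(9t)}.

L{sin(ωt)} = ω/(s² + ω²), so L{sin(9t)} = 9/(s² + 81). Then L{11·sin(9t)} = 11·9/(s² + 81) = 99/(s² + 81)

Final answer: 99/(s² + 81)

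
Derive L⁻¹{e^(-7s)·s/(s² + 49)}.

L⁻¹{s/(s² + 49)} = cos(7t). By the time shift theorem, L⁻¹{e^(-as)F(s)} = u(t-a)f(t-a) with a=7, so L⁻¹{e^(-7s)·s/(s² + 49)} = u(t-7)·cos(7(t-7))

Final answer: u(t-7)·cos(7(t-7))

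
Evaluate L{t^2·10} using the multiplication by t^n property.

L{10} = 10/s. d^1/ds^1[1/s] = -1/s². d^2/ds^2[1/s] = 2/s^3. So L{t^2} = (-1)^{2}·2/s^3 = 2/s^3. Then L{t^2·10} = 10·2/s^3 = 20/s^3

Final answer: 20/s^3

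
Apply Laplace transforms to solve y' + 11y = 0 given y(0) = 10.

L{y'} + 11L{y} = 0. sY - 10 + 11Y = 0. Y(s+11) = 10. Y = 10/(s+11)

Final answer: y(t) = 10e^(-11t)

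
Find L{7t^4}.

L{t^n} = n!/s^(n+1). So L{7t^4} = 7·4!/s^5 = 168/s^5

Final answer: 168/s^5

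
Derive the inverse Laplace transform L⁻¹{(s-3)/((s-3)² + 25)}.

Using frequency shift, L⁻¹{(s-3)/((s-3)² + 25)} = e^(3t)·cos(5t)

Final answer: e^(3t)·cos(5t)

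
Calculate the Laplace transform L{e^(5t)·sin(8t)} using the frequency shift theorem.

Frequency shift: L{e^(at)f(t)} = F(s-a). L{e^(5t)·sin(8t)} = 8/((s-5)² + 64)

Final answer: 8/((s-5)² + 64)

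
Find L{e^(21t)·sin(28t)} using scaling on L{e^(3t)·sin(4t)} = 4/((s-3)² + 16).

Scaling with a=7: L{e^(21t)·sin(28t)} = (1/7) · 4/((s/7-3)² + 16). Simplifying: 28/((s-21)² + 784)

Final answer: 28/((s-21)² + 784)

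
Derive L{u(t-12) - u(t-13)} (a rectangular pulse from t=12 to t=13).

L{u(t-a)} = e^(-as)/s. L{u(t-12) - u(t-13)} = (e^(-12s) - e^(-13s))/s

Final answer: (e^(-12s) - e^(-13s))/s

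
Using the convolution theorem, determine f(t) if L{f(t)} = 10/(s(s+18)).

10/(s(s+18)) = (10/s)·(1/(s+18)) = L{10}·L{e^(-18t)}. By convolution, f(t) = 10*e^(-18t) = ∫₀ᵗ 10·e^(-18τ) dτ = 10·(1 - e^(-18t))/18

Final answer: 10·(1 - e^(-18t))/18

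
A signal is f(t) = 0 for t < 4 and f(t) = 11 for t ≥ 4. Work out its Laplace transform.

f(t) = 11·u(t-4). L{u(t-4)} = e^(-4s)/s, so L{f(t)} = 11·e^(-4s)/s

Final answer: 11·e^(-4s)/s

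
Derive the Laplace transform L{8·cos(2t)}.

L{cos(ωt)} = s/(s² + ω²), so L{cos(2t)} = s/(s² + 4). Then L{8·cos(2t)} = 8·s/(s² + 4) = 8s/(s² + 4)

Final answer: 8s/(s² + 4)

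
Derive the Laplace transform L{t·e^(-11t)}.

L{t^n·e^(at)} = n!/(s-a)^(n+1), so L{t·e^(-11t)} = 1/(s+11)^2

Final answer: 1/(s+11)^2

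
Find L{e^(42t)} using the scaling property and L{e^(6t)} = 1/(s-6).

Using L{f(at)} = (1/a)F(s/a) with a=7 and f(t) = e^(6t): L{e^(42t)} = (1/7) · 1/((s/7)-6) = (1/7) · 7/(s-42) = 1/(s-42)

Final answer: 1/(s-42)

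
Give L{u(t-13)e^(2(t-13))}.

u(t-a)f(t-a) with f(t)=e^(2t). L{e^(2t)} = 1/(s-2). By time shift: e^(-13s)/(s-2)

Final answer: e^(-13s)/(s-2)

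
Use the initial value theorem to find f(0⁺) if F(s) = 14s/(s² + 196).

f(0⁺) = lim_{s→∞} s·14s/(s² + 196) = lim_{s→∞} 14s²/(s² + 196) = 14

Final answer: 14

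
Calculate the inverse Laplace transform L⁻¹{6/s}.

L⁻¹{c/s} = c, so L⁻¹{6/s} = 6

Final answer: 6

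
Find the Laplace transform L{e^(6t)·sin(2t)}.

L{e^(at)·sin(ωt)} = ω/((s-a)² + ω²), so L{e^(6t)·sin(2t)} = 2/((s-6)² + 4)

Final answer: 2/((s-6)² + 4)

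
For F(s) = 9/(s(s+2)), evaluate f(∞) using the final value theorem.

f(∞) = lim_{s→0} s·9/(s(s+2)) = lim_{s→0} 9/(s+2) = 9/2 = 9/2

Final answer: 9/2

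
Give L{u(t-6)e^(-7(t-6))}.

u(t-a)f(t-a) with f(t)=e^(-7t). L{e^(-7t)} = 1/(s+7). By time shift: e^(-6s)/(s+7)

Final answer: e^(-6s)/(s+7)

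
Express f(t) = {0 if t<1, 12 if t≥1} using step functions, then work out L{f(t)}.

f(t) = 12·u(t-1). L{u(t-1)} = e^(-s)/s, so L{f(t)} = 12·e^(-s)/s

Final answer: 12·e^(-s)/s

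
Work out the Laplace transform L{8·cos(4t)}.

L{cos(ωt)} = s/(s² + ω²), so L{cos(4t)} = s/(s² + 16). Then L{8·cos(4t)} = 8·s/(s² + 16) = 8s/(s² + 16)

Final answer: 8s/(s² + 16)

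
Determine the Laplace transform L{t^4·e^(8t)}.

L{t^n·e^(at)} = n!/(s-a)^(n+1), so L{t^4·e^(8t)} = 24/(s-8)^5

Final answer: 24/(s-8)^5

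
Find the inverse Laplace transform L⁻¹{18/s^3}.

L⁻¹{n!/s^(n+1)} = t^n with n=2. So L⁻¹{2/s^3} = t^2, and L⁻¹{18/s^3} = (18/2)·t^2 = 9·t^2

Final answer: 9·t^2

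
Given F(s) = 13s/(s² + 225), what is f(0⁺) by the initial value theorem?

f(0⁺) = lim_{s→∞} s·13s/(s² + 225) = lim_{s→∞} 13s²/(s² + 225) = 13

Final answer: 13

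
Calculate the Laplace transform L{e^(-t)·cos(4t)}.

L{e^(at)·cos(ωt)} = (s-a)/((s-a)² + ω²), so L{e^(-t)·cos(4t)} = (s+1)/((s+1)² + 16)

Final answer: (s+1)/((s+1)² + 16)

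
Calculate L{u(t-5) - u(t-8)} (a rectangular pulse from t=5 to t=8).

L{u(t-a)} = e^(-as)/s. L{u(t-5) - u(t-8)} = (e^(-5s) - e^(-8s))/s

Final answer: (e^(-5s) - e^(-8s))/s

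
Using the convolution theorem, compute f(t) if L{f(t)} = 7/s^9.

7/s^9 = (7/s)·(1/s^8) = L{7}·L{t^7/5040}. By convolution, f(t) = 7*t^7/5040 = ∫₀ᵗ 7·τ^7/5040 dτ = 7·t^8/40320

Final answer: 7·t^8/40320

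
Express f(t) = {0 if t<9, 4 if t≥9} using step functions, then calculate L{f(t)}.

f(t) = 4·u(t-9). L{u(t-9)} = e^(-9s)/s, so L{f(t)} = 4·e^(-9s)/s

Final answer: 4·e^(-9s)/s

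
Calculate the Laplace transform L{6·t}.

L{t^n} = n!/s^(n+1), so L{t} = 1/s^2. Then L{6·t} = 6·1/s^2 = 6/s^2

Final answer: 6/s^2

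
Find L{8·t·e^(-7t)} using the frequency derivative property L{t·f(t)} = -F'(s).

L{e^(-7t)} = 1/(s+7). By frequency derivative: L{t·e^(-7t)} = -d/ds[1/(s+7)] = -(-1)/(s+7)² = 1/(s+7)². Then L{8·t·e^(-7t)} = 8·1/(s+7)² = 8/(s+7)²

Final answer: 8/(s+7)²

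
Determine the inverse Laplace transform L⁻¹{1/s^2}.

L⁻¹{n!/s^(n+1)} = t^n with n=1. So L⁻¹{1/s^2} = t

Final answer: t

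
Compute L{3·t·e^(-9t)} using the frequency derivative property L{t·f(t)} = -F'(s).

L{e^(-9t)} = 1/(s+9). By frequency derivative: L{t·e^(-9t)} = -d/ds[1/(s+9)] = -(-1)/(s+9)² = 1/(s+9)². Then L{3·t·e^(-9t)} = 3·1/(s+9)² = 3/(s+9)²

Final answer: 3/(s+9)²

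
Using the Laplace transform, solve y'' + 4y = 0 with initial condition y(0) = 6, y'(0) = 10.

L{y''} + 4L{y} = 0. s²Y - 6s - 10 + 4Y = 0. Y(s² + 4) = 6s + 10. Y = (6s + 10)/(s² + 4). Inverting: y(t) = 6cos(2t) + 5sin(2t)

Final answer: y(t) = 6cos(2t) + 5sin(2t)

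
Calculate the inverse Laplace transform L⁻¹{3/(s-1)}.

L⁻¹{1/(s-a)} = e^(at), so L⁻¹{1/(s-1)} = e^t, and L⁻¹{3/(s-1)} = 3·e^t

Final answer: 3·e^t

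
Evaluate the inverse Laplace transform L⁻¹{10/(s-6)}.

L⁻¹{1/(s-a)} = e^(at), so L⁻¹{1/(s-6)} = e^(6t), and L⁻¹{10/(s-6)} = 10·e^(6t)

Final answer: 10·e^(6t)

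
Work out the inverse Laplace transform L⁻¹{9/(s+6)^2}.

L⁻¹{n!/(s-a)^(n+1)} = t^n·e^(at) with n=1, a=-6. So L⁻¹{1/(s+6)^2} = t·e^(-6t), and L⁻¹{9/(s+6)^2} = (9/1)·t·e^(-6t) = 9·t·e^(-6t)

Final answer: 9·t·e^(-6t)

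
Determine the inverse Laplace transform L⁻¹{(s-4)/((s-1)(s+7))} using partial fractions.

Using partial fractions, f(t) = (-3e^t + 11e^(-7t))/8

Final answer: (-3e^t + 11e^(-7t))/8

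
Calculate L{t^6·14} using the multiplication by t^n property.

L{14} = 14/s. d^1/ds^1[1/s] = -1/s². d^2/ds^2[1/s] = 2/s^3. d^3/ds^3[1/s] = -6/s^4. d^4/ds^4[1/s] = 24/s^5. d^5/ds^5[1/s] = -120/s^6. d^6/ds^6[1/s] = 720/s^7. So L{t^6} = (-1)^{6}·720/s^7 = 720/s^7. Then L{t^6·14} = 14·720/s^7 = 10080/s^7

Final answer: 10080/s^7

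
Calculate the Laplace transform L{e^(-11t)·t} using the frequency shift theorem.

L{e^(at)·t^n} = n!/(s-a)^(n+1), so L{e^(-11t)·t} = 1/(s+11)^2

Final answer: 1/(s+11)^2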